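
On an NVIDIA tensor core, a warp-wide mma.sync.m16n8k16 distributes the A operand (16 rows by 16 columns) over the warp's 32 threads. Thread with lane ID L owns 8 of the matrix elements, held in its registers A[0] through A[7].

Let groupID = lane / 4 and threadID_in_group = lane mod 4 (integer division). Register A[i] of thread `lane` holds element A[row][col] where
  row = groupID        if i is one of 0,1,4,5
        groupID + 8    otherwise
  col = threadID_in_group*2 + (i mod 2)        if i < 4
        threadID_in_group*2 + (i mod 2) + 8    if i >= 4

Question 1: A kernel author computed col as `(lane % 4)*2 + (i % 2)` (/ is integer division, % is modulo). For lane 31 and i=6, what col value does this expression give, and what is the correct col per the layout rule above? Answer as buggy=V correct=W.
buggy=6 correct=14

`(lane % 4)*2 + (i % 2)`[31,6]->6
lane 31->31/4=7, 31 mod 4=3
i=6  r:7+8->15  c:2·3+0+8->14
col: 6 vs 14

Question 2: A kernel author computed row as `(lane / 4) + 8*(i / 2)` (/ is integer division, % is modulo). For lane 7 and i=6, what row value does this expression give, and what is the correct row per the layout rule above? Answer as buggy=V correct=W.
`(lane / 4) + 8*(i / 2)`[7,6]⇒25
L=7⇒gr=7>>2=1, th=7&3=3
[6]⇒row 1+8=9  col 3·2+0+8=14
row: 25 vs 9

buggy=25 correct=9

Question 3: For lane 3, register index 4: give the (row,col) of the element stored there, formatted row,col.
0,14

3: grp=0,tig=3
[4] (0+0,3*2+0+8) = (0,14)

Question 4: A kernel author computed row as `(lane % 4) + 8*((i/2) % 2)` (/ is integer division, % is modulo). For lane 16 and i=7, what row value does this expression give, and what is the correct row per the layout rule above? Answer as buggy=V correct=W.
`(lane % 4) + 8*((i/2) % 2)`[16,7]->8
L=16->gid=16>>2=4, tid=16&3=0
[7]->row 4+8=12  col 0·2+1+8=9
row: 8 vs 12

buggy=8 correct=12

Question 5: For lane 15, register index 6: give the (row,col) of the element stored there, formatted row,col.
lane 15: G=3 (15/4), T=3 (15%4)
i=6: r=3+8=11, c=3*2+0+8=14

11,14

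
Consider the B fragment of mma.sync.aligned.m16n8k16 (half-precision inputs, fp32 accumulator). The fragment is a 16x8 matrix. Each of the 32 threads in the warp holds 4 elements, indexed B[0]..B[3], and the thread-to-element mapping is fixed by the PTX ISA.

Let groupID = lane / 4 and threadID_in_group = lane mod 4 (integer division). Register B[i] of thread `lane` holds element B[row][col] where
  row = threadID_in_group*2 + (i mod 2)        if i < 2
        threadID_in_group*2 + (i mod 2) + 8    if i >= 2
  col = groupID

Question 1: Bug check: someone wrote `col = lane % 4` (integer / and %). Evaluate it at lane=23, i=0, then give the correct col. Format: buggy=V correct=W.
`lane % 4`[23,0]⇒3
L=23⇒gr=23>>2=5, th=23&3=3
[0]⇒row 3·2+0+0=6  col gr=5
col: 3 vs 5

buggy=3 correct=5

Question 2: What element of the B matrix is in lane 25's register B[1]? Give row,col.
L=25->gid=25>>2=6, tid=25&3=1
[1]->row 1·2+1+0=3  col gid=6

3,6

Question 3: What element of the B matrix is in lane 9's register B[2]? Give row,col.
10,2

lane 9=>9/4=2, 9 mod 4=1
i=2  r:2·1+0+8=>10  c:2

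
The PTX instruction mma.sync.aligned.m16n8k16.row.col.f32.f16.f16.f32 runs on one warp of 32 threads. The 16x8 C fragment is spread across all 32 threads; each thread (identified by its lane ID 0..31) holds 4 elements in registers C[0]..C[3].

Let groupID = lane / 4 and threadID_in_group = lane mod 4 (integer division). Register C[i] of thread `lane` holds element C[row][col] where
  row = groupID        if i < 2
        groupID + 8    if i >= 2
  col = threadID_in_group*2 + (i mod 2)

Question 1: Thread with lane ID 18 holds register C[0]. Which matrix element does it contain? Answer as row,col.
lane 18: gr=4 (18/4), th=2 (18%4)
i=0: r=4+0=4, c=2*2+0=4

4,4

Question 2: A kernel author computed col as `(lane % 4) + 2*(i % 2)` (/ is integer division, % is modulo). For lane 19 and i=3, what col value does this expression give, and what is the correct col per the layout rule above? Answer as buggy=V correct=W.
`(lane % 4) + 2*(i % 2)`[19,3]=>5
lane 19: grp=4 (19/4), tig=3 (19%4)
i=3: r=4+8=12, c=3*2+1=7
col: 5 vs 7

buggy=5 correct=7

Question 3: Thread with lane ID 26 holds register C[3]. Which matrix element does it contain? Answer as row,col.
lane 26=>26/4=6, 26 mod 4=2
i=3  r:6+8=>14  c:2·2+1=>5

14,5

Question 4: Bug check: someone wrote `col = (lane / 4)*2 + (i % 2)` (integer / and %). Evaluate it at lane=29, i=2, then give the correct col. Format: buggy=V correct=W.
`(lane / 4)*2 + (i % 2)`[29,2]=>14
29: grp=7,tig=1
[2] (7+8,1*2+0) = (15,2)
col: 14 vs 2

buggy=14 correct=2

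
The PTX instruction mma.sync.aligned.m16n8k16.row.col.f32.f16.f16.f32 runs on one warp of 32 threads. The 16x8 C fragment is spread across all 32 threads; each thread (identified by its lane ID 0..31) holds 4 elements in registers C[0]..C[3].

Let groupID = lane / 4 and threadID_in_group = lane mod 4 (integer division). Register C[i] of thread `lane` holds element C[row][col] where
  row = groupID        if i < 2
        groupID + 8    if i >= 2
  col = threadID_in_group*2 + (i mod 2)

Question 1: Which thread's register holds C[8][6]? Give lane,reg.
r=8→G=0,rhi=1  c=6→T=3,p=0
L=0*4+3=3  i=1*2+0=2

3,2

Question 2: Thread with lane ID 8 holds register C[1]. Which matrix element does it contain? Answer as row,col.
8: G=2,T=0
[1] (2+0,0*2+1) = (2,1)

2,1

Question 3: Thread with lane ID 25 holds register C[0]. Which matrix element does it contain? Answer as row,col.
6,2

lane 25: gid=6 (25/4), tid=1 (25%4)
i=0: r=6+0=6, c=1*2+0=2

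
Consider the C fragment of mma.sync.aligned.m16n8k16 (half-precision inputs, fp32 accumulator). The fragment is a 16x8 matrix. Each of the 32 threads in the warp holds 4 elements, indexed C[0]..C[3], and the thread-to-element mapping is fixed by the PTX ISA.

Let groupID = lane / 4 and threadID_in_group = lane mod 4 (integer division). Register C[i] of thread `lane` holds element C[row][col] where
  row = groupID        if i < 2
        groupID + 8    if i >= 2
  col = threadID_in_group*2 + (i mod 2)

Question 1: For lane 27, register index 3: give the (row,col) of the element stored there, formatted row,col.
14,7

lane 27=>27/4=6, 27 mod 4=3
i=3  r:6+8=>14  c:2·3+1=>7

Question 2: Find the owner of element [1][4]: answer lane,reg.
6,0

r=1->g=1,rb=0  c=4->t=2,b0=0
L=1*4+2=6  i=0*2+0=0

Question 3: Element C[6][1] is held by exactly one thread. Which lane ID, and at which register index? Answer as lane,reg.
24,1

r=6->g=6,rb=0  c=1->t=0,b0=1
L=6*4+0=24  i=0*2+1=1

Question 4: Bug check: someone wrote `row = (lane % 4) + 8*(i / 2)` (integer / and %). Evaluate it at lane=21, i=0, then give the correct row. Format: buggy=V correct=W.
`(lane % 4) + 8*(i / 2)`[21,0]→1
L=21→G=21>>2=5, T=21&3=1
[0]→row 5+0=5  col 1·2+0=2
row: 1 vs 5

buggy=1 correct=5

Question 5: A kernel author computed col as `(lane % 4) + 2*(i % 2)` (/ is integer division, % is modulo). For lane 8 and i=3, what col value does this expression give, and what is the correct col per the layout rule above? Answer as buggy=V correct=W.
buggy=2 correct=1

`(lane % 4) + 2*(i % 2)`[8,3]->2
8: g=2,t=0
[3] (2+8,0*2+1) = (10,1)
col: 2 vs 1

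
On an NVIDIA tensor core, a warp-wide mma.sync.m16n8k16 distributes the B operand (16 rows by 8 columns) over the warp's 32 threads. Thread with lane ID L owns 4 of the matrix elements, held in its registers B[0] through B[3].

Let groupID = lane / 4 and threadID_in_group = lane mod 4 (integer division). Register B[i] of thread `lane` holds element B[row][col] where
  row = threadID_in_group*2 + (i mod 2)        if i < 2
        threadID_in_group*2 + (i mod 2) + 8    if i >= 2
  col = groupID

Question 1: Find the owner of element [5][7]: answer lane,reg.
c=7⇒gr=7  r=5⇒Rb=0,th=2,odd=1
L=7*4+2=30  i=0*2+1=1

30,1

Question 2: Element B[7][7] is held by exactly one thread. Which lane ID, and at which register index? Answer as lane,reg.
31,1

c:7=>grp=7  r:7=>rB=0,tig=3,lo=1
L=7*4+3=31  i=0*2+1=1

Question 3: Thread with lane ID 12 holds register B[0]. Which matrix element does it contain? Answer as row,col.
12: g=3,t=0
[0] (0*2+0+0,3) = (0,3)

0,3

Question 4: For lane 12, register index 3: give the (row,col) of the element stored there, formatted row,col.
lane 12: gid=3 (12/4), tid=0 (12%4)
i=3: r=0*2+1+8=9, c=gid=3

9,3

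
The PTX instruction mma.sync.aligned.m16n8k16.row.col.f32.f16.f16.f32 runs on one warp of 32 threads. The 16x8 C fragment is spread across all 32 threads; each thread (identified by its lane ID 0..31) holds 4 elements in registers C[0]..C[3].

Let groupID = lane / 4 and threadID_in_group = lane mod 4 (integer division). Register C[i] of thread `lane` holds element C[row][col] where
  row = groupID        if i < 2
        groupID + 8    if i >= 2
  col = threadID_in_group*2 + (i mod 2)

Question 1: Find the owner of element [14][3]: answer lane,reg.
25,3

r=14⇒gr=6,Rb=1  c=3⇒th=1,odd=1
L=6*4+1=25  i=1*2+1=3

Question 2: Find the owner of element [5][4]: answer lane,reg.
22,0

r=5⇒gr=5,Rb=0  c=4⇒th=2,odd=0
L=5*4+2=22  i=0*2+0=0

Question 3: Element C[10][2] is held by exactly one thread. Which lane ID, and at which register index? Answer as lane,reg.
r:10=>grp=2,rB=1  c:2=>tig=1,lo=0
L=2*4+1=9  i=1*2+0=2

9,2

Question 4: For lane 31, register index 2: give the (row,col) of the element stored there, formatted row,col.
15,6

L=31⇒gr=31>>2=7, th=31&3=3
[2]⇒row 7+8=15  col 3·2+0=6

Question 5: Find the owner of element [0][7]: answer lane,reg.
r=0⇒gr=0,Rb=0  c=7⇒th=3,odd=1
L=0*4+3=3  i=0*2+1=1

3,1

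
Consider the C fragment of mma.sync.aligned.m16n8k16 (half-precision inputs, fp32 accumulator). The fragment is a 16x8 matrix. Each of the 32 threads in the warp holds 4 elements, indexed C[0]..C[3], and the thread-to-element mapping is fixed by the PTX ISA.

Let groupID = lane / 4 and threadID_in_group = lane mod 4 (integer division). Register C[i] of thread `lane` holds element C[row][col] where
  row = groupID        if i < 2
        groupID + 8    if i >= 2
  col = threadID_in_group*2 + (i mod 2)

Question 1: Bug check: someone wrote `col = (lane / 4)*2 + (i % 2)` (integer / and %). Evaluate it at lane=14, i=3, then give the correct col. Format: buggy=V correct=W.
buggy=7 correct=5

`(lane / 4)*2 + (i % 2)`[14,3]->7
lane 14->14/4=3, 14 mod 4=2
i=3  r:3+8->11  c:2·2+1->5
col: 7 vs 5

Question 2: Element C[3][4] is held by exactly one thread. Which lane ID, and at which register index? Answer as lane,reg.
14,0

r=3->g=3,rb=0  c=4->t=2,b0=0
L=3*4+2=14  i=0*2+0=0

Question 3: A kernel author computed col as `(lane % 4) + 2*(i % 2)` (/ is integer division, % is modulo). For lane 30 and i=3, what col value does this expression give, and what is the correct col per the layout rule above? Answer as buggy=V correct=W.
`(lane % 4) + 2*(i % 2)`[30,3]=>4
lane 30: grp=7 (30/4), tig=2 (30%4)
i=3: r=7+8=15, c=2*2+1=5
col: 4 vs 5

buggy=4 correct=5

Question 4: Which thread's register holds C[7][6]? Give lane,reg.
r=7⇒gr=7,Rb=0  c=6⇒th=3,odd=0
L=7*4+3=31  i=0*2+0=0

31,0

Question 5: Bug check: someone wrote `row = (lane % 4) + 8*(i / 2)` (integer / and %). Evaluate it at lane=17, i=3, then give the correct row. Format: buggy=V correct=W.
buggy=9 correct=12

`(lane % 4) + 8*(i / 2)`[17,3]=>9
L=17=>grp=17>>2=4, tig=17&3=1
[3]=>row 4+8=12  col 1·2+1=3
row: 9 vs 12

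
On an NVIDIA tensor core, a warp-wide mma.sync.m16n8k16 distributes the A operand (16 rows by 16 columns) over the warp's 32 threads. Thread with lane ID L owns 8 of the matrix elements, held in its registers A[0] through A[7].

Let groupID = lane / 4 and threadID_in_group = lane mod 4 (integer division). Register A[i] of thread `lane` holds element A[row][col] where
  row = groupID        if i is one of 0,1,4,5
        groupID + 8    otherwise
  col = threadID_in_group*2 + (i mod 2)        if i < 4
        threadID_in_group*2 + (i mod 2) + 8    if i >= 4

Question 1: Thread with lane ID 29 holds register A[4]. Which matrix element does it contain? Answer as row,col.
29: gid=7,tid=1
[4] (7+0,1*2+0+8) = (7,10)

7,10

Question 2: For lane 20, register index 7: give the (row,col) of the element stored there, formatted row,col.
lane 20->20/4=5, 20 mod 4=0
i=7  r:5+8->13  c:2·0+1+8->9

13,9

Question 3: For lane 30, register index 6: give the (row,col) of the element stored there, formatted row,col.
L=30->gid=30>>2=7, tid=30&3=2
[6]->row 7+8=15  col 2·2+0+8=12

15,12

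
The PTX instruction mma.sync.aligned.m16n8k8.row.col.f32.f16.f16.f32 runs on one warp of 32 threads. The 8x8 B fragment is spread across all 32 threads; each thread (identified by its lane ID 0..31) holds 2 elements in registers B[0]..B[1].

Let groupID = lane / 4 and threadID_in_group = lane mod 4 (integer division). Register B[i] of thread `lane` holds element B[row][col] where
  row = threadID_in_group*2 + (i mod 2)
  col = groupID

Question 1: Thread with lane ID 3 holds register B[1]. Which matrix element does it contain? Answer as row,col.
7,0

lane 3: gr=0 (3/4), th=3 (3%4)
i=1: r=3*2+1=7, c=gr=0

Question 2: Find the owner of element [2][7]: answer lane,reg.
c=7⇒gr=7  r=2⇒th=1,odd=0
L=7*4+1=29  i=0=0

29,0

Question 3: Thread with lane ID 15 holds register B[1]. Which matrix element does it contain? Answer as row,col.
15: gr=3,th=3
[1] (3*2+1,3) = (7,3)

7,3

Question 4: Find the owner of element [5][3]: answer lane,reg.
c:3=>grp=3  r:5=>tig=2,lo=1
L=3*4+2=14  i=1=1

14,1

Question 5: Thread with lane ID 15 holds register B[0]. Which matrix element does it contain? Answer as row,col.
6,3

lane 15->15/4=3, 15 mod 4=3
i=0  r:2·3+0->6  c:3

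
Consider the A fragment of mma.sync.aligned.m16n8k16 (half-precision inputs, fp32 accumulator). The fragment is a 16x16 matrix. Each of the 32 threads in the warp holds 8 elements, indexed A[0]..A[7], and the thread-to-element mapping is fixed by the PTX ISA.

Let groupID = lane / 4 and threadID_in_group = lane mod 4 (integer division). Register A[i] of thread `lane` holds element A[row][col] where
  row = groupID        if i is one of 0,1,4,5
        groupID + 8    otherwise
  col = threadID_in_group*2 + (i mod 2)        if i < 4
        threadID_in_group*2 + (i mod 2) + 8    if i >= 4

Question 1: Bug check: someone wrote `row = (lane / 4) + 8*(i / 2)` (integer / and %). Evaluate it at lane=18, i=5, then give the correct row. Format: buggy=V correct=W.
`(lane / 4) + 8*(i / 2)`[18,5]⇒20
L=18⇒gr=18>>2=4, th=18&3=2
[5]⇒row 4+0=4  col 2·2+1+8=13
row: 20 vs 4

buggy=20 correct=4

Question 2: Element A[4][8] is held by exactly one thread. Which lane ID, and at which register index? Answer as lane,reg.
16,4

r: 4->gid=4,r8=0  c: 8->c8=1,tid=0,i&1=0
L=4*4+0=16  i=1*4+0*2+0=4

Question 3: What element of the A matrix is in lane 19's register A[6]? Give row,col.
12,14

lane 19: grp=4 (19/4), tig=3 (19%4)
i=6: r=4+8=12, c=3*2+0+8=14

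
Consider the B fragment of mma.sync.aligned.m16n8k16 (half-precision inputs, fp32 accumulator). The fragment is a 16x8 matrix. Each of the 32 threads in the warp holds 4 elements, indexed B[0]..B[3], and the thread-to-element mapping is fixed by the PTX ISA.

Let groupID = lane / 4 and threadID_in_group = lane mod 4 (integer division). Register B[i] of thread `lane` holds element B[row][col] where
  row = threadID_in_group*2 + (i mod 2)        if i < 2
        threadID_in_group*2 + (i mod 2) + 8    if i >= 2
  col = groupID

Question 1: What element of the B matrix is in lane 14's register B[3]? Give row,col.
L=14=>grp=14>>2=3, tig=14&3=2
[3]=>row 2·2+1+8=13  col grp=3

13,3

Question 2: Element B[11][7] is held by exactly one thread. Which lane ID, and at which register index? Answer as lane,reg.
c: 7->gid=7  r: 11->r8=1,tid=1,i&1=1
L=7*4+1=29  i=1*2+1=3

29,3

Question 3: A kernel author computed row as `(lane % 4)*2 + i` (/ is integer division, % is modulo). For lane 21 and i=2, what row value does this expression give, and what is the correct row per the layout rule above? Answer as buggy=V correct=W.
buggy=4 correct=10

`(lane % 4)*2 + i`[21,2]⇒4
lane 21⇒21/4=5, 21 mod 4=1
i=2  r:2·1+0+8⇒10  c:5
row: 4 vs 10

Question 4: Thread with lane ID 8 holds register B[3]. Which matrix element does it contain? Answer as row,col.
9,2

8: gid=2,tid=0
[3] (0*2+1+8,2) = (9,2)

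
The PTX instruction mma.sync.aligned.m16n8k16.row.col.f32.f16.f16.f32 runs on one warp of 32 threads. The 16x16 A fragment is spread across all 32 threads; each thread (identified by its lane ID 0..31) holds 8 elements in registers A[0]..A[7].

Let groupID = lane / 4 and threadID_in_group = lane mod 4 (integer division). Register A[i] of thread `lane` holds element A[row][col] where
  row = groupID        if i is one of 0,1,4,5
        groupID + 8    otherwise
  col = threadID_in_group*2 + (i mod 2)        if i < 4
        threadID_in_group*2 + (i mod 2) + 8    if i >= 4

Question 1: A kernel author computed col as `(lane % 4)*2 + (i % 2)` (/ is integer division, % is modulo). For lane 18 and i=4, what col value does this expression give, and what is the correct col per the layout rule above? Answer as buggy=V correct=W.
buggy=4 correct=12

`(lane % 4)*2 + (i % 2)`[18,4]=>4
lane 18: grp=4 (18/4), tig=2 (18%4)
i=4: r=4+0=4, c=2*2+0+8=12
col: 4 vs 12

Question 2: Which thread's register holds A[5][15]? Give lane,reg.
r: 5->gid=5,r8=0  c: 15->c8=1,tid=3,i&1=1
L=5*4+3=23  i=1*4+0*2+1=5

23,5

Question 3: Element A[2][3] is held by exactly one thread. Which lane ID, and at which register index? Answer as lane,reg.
r=2->g=2,rb=0  c=3->cb=0,t=1,b0=1
L=2*4+1=9  i=0*4+0*2+1=1

9,1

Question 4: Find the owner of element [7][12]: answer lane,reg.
r=7→G=7,rhi=0  c=12→chi=1,T=2,p=0
L=7*4+2=30  i=1*4+0*2+0=4

30,4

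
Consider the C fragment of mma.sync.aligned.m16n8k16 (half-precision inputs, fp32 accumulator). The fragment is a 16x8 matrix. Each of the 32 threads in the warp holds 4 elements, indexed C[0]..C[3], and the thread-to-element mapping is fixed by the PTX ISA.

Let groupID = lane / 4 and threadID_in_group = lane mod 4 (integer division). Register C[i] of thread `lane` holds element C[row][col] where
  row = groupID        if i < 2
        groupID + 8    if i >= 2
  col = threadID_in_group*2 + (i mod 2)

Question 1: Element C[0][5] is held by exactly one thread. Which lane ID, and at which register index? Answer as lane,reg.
2,1

r: 0->gid=0,r8=0  c: 5->tid=2,i&1=1
L=0*4+2=2  i=0*2+1=1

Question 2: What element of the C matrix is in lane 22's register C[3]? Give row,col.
13,5

L=22->gid=22>>2=5, tid=22&3=2
[3]->row 5+8=13  col 2·2+1=5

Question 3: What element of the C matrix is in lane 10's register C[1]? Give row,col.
2,5

10: G=2,T=2
[1] (2+0,2*2+1) = (2,5)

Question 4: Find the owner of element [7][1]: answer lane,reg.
r=7⇒gr=7,Rb=0  c=1⇒th=0,odd=1
L=7*4+0=28  i=0*2+1=1

28,1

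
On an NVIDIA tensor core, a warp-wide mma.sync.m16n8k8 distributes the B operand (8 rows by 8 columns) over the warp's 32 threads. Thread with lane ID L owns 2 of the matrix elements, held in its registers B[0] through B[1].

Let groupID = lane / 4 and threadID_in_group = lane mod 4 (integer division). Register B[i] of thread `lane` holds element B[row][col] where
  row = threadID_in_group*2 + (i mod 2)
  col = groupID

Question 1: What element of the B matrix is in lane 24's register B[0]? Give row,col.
lane 24=>24/4=6, 24 mod 4=0
i=0  r:2·0+0=>0  c:6

0,6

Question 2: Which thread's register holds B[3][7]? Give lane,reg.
29,1

c:7=>grp=7  r:3=>tig=1,lo=1
L=7*4+1=29  i=1=1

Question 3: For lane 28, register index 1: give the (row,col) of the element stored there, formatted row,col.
1,7

28: g=7,t=0
[1] (0*2+1,7) = (1,7)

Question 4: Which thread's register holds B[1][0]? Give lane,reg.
c:0=>grp=0  r:1=>tig=0,lo=1
L=0*4+0=0  i=1=1

0,1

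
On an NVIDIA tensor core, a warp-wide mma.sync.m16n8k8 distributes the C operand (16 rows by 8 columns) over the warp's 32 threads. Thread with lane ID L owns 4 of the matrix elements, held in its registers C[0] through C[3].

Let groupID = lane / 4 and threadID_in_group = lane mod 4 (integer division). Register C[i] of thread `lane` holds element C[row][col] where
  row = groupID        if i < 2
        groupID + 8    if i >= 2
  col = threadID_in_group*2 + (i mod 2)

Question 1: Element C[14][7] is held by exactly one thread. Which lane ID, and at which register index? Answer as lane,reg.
r: 14->gid=6,r8=1  c: 7->tid=3,i&1=1
L=6*4+3=27  i=1*2+1=3

27,3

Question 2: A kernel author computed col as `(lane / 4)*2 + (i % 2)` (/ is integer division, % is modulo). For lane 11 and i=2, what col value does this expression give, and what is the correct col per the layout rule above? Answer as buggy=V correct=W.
`(lane / 4)*2 + (i % 2)`[11,2]→4
11: G=2,T=3
[2] (2+8,3*2+0) = (10,6)
col: 4 vs 6

buggy=4 correct=6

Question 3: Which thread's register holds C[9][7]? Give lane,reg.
r=9→G=1,rhi=1  c=7→T=3,p=1
L=1*4+3=7  i=1*2+1=3

7,3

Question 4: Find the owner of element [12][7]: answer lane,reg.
19,3

r=12⇒gr=4,Rb=1  c=7⇒th=3,odd=1
L=4*4+3=19  i=1*2+1=3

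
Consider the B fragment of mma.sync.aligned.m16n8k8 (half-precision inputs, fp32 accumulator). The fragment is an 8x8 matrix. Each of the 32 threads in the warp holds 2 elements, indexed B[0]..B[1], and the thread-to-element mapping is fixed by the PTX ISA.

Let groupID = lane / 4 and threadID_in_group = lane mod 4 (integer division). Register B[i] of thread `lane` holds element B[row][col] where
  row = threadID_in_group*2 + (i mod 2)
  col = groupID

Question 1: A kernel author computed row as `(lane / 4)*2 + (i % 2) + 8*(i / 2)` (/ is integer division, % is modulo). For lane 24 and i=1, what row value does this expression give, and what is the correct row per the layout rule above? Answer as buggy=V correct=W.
buggy=13 correct=1

`(lane / 4)*2 + (i % 2) + 8*(i / 2)`[24,1]⇒13
lane 24⇒24/4=6, 24 mod 4=0
i=1  r:2·0+1⇒1  c:6
row: 13 vs 1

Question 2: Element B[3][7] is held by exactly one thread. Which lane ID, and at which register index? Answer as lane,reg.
29,1

c=7→G=7  r=3→T=1,p=1
L=7*4+1=29  i=1=1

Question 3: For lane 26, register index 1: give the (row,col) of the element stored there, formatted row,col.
5,6

lane 26→26/4=6, 26 mod 4=2
i=1  r:2·2+1→5  c:6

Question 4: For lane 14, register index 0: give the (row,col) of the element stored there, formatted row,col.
4,3

lane 14: gr=3 (14/4), th=2 (14%4)
i=0: r=2*2+0=4, c=gr=3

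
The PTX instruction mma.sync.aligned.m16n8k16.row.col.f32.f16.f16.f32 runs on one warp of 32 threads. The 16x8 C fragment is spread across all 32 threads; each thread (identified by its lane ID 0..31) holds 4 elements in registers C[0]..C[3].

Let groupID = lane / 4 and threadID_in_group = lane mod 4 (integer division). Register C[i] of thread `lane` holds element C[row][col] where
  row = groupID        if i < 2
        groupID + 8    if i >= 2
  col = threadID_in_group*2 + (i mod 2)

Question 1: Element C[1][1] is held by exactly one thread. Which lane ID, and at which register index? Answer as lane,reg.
4,1

r: 1->gid=1,r8=0  c: 1->tid=0,i&1=1
L=1*4+0=4  i=0*2+1=1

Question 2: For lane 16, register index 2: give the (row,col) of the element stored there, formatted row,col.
12,0

lane 16: g=4 (16/4), t=0 (16%4)
i=2: r=4+8=12, c=0*2+0=0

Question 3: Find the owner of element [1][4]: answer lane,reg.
r=1⇒gr=1,Rb=0  c=4⇒th=2,odd=0
L=1*4+2=6  i=0*2+0=0

6,0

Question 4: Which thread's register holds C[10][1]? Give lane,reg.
8,3

r: 10->gid=2,r8=1  c: 1->tid=0,i&1=1
L=2*4+0=8  i=1*2+1=3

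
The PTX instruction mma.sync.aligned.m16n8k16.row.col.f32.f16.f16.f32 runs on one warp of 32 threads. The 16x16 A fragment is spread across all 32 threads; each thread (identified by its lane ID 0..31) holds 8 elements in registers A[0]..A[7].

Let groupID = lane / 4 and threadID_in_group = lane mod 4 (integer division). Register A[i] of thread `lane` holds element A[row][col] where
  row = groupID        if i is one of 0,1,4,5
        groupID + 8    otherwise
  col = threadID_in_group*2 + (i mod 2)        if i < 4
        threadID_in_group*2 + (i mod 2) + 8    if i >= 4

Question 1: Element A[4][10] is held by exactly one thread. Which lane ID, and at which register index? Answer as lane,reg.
r=4->g=4,rb=0  c=10->cb=1,t=1,b0=0
L=4*4+1=17  i=1*4+0*2+0=4

17,4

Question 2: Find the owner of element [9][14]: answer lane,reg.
r: 9->gid=1,r8=1  c: 14->c8=1,tid=3,i&1=0
L=1*4+3=7  i=1*4+1*2+0=6

7,6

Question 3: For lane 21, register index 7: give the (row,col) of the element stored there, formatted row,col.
L=21→G=21>>2=5, T=21&3=1
[7]→row 5+8=13  col 1·2+1+8=11

13,11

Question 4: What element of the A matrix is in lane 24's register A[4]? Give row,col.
6,8

lane 24=>24/4=6, 24 mod 4=0
i=4  r:6+0=>6  c:2·0+0+8=>8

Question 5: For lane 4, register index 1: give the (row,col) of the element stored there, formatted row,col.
1,1

L=4=>grp=4>>2=1, tig=4&3=0
[1]=>row 1+0=1  col 0·2+1+0=1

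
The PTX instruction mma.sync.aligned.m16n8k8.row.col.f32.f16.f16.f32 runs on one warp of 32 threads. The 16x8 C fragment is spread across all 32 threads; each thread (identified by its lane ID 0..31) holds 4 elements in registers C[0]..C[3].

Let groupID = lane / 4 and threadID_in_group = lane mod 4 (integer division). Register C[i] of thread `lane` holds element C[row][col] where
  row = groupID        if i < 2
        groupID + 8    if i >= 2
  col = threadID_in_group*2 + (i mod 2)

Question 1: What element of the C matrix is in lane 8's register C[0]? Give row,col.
2,0

L=8=>grp=8>>2=2, tig=8&3=0
[0]=>row 2+0=2  col 0·2+0=0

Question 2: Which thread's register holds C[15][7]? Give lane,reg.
31,3

r=15⇒gr=7,Rb=1  c=7⇒th=3,odd=1
L=7*4+3=31  i=1*2+1=3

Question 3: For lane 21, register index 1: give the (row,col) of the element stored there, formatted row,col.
5,3

lane 21: gr=5 (21/4), th=1 (21%4)
i=1: r=5+0=5, c=1*2+1=3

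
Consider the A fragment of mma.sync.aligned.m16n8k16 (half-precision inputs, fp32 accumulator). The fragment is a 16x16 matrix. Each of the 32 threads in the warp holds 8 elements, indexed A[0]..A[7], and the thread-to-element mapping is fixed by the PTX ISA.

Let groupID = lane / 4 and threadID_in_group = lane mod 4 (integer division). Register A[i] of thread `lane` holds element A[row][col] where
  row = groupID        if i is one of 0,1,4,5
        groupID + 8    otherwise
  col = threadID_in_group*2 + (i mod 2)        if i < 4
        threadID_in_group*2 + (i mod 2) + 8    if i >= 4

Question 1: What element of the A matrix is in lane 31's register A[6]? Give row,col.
15,14

31: grp=7,tig=3
[6] (7+8,3*2+0+8) = (15,14)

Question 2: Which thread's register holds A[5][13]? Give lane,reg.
22,5

r:5=>grp=5,rB=0  c:13=>cB=1,tig=2,lo=1
L=5*4+2=22  i=1*4+0*2+1=5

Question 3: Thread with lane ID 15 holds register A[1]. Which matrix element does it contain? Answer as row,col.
3,7

lane 15=>15/4=3, 15 mod 4=3
i=1  r:3+0=>3  c:2·3+1+0=>7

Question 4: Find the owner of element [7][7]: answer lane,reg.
r=7->g=7,rb=0  c=7->cb=0,t=3,b0=1
L=7*4+3=31  i=0*4+0*2+1=1

31,1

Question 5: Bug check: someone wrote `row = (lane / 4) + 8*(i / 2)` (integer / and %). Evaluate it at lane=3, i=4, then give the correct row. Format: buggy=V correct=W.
`(lane / 4) + 8*(i / 2)`[3,4]→16
3: G=0,T=3
[4] (0+0,3*2+0+8) = (0,14)
row: 16 vs 0

buggy=16 correct=0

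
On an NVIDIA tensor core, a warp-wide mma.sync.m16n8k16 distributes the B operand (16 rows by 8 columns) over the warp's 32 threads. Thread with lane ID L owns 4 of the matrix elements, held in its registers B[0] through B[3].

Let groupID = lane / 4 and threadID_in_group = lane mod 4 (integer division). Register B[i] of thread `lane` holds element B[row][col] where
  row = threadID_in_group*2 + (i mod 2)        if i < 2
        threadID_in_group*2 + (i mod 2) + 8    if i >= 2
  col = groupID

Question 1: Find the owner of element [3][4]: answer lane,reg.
c: 4->gid=4  r: 3->r8=0,tid=1,i&1=1
L=4*4+1=17  i=0*2+1=1

17,1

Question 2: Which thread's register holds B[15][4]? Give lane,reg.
c=4->g=4  r=15->rb=1,t=3,b0=1
L=4*4+3=19  i=1*2+1=3

19,3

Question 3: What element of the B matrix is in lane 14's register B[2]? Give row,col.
14: g=3,t=2
[2] (2*2+0+8,3) = (12,3)

12,3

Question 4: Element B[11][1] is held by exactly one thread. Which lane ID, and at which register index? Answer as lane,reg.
5,3

c=1⇒gr=1  r=11⇒Rb=1,th=1,odd=1
L=1*4+1=5  i=1*2+1=3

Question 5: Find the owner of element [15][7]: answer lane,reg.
c=7->g=7  r=15->rb=1,t=3,b0=1
L=7*4+3=31  i=1*2+1=3

31,3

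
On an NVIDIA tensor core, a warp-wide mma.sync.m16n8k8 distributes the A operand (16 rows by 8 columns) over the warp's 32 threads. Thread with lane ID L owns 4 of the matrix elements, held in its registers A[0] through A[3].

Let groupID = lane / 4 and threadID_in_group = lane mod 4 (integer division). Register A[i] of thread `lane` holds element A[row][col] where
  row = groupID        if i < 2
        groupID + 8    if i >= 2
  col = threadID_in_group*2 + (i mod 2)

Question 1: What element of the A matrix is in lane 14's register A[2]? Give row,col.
lane 14->14/4=3, 14 mod 4=2
i=2  r:3+8->11  c:2·2+0->4

11,4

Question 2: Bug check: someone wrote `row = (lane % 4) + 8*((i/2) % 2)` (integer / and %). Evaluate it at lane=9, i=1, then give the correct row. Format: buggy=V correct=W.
buggy=1 correct=2

`(lane % 4) + 8*((i/2) % 2)`[9,1]=>1
lane 9: grp=2 (9/4), tig=1 (9%4)
i=1: r=2+0=2, c=1*2+1=3
row: 1 vs 2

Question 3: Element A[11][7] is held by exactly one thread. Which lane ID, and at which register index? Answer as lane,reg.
r=11⇒gr=3,Rb=1  c=7⇒th=3,odd=1
L=3*4+3=15  i=1*2+1=3

15,3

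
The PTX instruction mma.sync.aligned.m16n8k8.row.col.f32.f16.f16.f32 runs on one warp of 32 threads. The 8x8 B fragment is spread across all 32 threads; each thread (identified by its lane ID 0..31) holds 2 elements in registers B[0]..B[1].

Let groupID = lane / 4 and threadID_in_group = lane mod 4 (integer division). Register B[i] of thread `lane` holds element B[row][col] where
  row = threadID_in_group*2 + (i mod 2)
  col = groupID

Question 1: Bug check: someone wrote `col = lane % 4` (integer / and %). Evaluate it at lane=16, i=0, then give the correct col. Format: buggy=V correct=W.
`lane % 4`[16,0]=>0
16: grp=4,tig=0
[0] (0*2+0,4) = (0,4)
col: 0 vs 4

buggy=0 correct=4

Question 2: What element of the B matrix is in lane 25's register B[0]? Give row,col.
lane 25->25/4=6, 25 mod 4=1
i=0  r:2·1+0->2  c:6

2,6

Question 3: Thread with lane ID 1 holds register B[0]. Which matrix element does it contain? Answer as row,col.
lane 1=>1/4=0, 1 mod 4=1
i=0  r:2·1+0=>2  c:0

2,0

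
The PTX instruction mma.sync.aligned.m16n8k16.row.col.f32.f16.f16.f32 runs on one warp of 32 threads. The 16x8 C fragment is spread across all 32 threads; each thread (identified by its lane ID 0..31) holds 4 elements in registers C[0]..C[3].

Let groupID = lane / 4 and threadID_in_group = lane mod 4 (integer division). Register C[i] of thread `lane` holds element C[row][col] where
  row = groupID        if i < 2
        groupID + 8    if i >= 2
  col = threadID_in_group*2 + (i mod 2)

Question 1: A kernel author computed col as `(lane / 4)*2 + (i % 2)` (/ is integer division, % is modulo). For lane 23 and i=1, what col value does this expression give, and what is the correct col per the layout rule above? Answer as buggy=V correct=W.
buggy=11 correct=7

`(lane / 4)*2 + (i % 2)`[23,1]⇒11
lane 23⇒23/4=5, 23 mod 4=3
i=1  r:5+0⇒5  c:2·3+1⇒7
col: 11 vs 7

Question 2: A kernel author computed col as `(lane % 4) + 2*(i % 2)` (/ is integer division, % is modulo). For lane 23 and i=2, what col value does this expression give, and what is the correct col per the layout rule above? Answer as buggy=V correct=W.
buggy=3 correct=6

`(lane % 4) + 2*(i % 2)`[23,2]→3
L=23→G=23>>2=5, T=23&3=3
[2]→row 5+8=13  col 3·2+0=6
col: 3 vs 6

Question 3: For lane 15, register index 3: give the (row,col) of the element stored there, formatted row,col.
11,7

lane 15=>15/4=3, 15 mod 4=3
i=3  r:3+8=>11  c:2·3+1=>7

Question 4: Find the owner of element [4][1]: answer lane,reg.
r=4→G=4,rhi=0  c=1→T=0,p=1
L=4*4+0=16  i=0*2+1=1

16,1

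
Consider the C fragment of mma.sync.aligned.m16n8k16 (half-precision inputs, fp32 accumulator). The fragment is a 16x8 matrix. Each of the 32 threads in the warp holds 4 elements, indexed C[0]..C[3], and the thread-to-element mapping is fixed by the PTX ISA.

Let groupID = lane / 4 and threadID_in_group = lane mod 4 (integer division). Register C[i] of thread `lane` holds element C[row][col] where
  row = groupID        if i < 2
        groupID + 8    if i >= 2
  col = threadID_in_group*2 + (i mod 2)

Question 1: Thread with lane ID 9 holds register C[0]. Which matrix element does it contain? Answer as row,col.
lane 9: g=2 (9/4), t=1 (9%4)
i=0: r=2+0=2, c=1*2+0=2

2,2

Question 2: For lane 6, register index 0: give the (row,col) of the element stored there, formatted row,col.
lane 6→6/4=1, 6 mod 4=2
i=0  r:1+0→1  c:2·2+0→4

1,4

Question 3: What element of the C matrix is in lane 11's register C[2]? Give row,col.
11: g=2,t=3
[2] (2+8,3*2+0) = (10,6)

10,6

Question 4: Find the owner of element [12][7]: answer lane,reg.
19,3

r: 12->gid=4,r8=1  c: 7->tid=3,i&1=1
L=4*4+3=19  i=1*2+1=3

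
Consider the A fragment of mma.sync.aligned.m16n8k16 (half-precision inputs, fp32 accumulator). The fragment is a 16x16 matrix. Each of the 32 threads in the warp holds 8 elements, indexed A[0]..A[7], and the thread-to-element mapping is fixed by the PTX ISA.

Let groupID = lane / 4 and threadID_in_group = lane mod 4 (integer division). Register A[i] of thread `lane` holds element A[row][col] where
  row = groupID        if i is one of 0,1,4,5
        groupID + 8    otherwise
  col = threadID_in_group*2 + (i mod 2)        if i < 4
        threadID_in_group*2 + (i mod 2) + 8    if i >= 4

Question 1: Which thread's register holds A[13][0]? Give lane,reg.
20,2

r=13→G=5,rhi=1  c=0→chi=0,T=0,p=0
L=5*4+0=20  i=0*4+1*2+0=2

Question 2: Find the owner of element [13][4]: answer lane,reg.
r: 13->gid=5,r8=1  c: 4->c8=0,tid=2,i&1=0
L=5*4+2=22  i=0*4+1*2+0=2

22,2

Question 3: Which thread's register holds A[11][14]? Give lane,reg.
r=11→G=3,rhi=1  c=14→chi=1,T=3,p=0
L=3*4+3=15  i=1*4+1*2+0=6

15,6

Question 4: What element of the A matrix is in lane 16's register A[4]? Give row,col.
lane 16->16/4=4, 16 mod 4=0
i=4  r:4+0->4  c:2·0+0+8->8

4,8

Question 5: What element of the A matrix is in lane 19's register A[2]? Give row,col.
lane 19: G=4 (19/4), T=3 (19%4)
i=2: r=4+8=12, c=3*2+0+0=6

12,6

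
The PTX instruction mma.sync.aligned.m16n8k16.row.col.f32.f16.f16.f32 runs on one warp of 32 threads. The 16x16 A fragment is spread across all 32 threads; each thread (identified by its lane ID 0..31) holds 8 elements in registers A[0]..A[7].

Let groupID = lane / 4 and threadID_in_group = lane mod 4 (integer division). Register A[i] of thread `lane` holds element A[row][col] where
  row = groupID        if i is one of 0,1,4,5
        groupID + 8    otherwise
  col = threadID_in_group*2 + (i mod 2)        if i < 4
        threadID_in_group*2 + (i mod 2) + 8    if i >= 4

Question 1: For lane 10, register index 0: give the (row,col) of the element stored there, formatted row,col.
10: grp=2,tig=2
[0] (2+0,2*2+0+0) = (2,4)

2,4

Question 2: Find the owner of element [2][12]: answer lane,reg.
10,4

r=2->g=2,rb=0  c=12->cb=1,t=2,b0=0
L=2*4+2=10  i=1*4+0*2+0=4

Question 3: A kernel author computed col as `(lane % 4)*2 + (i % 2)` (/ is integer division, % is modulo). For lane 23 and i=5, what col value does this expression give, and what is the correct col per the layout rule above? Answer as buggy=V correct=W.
buggy=7 correct=15

`(lane % 4)*2 + (i % 2)`[23,5]->7
L=23->gid=23>>2=5, tid=23&3=3
[5]->row 5+0=5  col 3·2+1+8=15
col: 7 vs 15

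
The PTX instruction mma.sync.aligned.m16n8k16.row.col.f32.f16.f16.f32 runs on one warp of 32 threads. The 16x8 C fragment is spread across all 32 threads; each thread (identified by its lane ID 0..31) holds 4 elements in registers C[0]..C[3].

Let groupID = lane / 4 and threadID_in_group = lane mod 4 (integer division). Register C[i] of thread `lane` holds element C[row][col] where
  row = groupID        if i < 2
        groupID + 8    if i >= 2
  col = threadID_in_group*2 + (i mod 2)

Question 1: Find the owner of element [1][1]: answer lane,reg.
r=1->g=1,rb=0  c=1->t=0,b0=1
L=1*4+0=4  i=0*2+1=1

4,1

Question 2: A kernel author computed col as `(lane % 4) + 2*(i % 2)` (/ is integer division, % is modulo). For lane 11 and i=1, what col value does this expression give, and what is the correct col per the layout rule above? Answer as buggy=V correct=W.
`(lane % 4) + 2*(i % 2)`[11,1]=>5
L=11=>grp=11>>2=2, tig=11&3=3
[1]=>row 2+0=2  col 3·2+1=7
col: 5 vs 7

buggy=5 correct=7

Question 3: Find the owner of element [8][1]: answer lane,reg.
r=8⇒gr=0,Rb=1  c=1⇒th=0,odd=1
L=0*4+0=0  i=1*2+1=3

0,3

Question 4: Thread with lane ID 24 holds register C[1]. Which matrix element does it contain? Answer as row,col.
L=24->gid=24>>2=6, tid=24&3=0
[1]->row 6+0=6  col 0·2+1=1

6,1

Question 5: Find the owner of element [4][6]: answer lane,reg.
19,0

r=4⇒gr=4,Rb=0  c=6⇒th=3,odd=0
L=4*4+3=19  i=0*2+0=0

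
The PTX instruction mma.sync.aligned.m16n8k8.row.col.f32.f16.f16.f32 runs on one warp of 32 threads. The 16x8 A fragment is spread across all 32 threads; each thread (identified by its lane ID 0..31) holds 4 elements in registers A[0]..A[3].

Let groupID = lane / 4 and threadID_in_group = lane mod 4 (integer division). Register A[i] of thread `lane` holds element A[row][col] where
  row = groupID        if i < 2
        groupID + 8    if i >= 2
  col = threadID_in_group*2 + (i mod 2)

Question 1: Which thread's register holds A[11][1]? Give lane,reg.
12,3

r=11->g=3,rb=1  c=1->t=0,b0=1
L=3*4+0=12  i=1*2+1=3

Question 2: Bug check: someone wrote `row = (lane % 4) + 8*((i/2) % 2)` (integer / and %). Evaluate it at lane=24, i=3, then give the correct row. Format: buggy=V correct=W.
`(lane % 4) + 8*((i/2) % 2)`[24,3]->8
lane 24->24/4=6, 24 mod 4=0
i=3  r:6+8->14  c:2·0+1->1
row: 8 vs 14

buggy=8 correct=14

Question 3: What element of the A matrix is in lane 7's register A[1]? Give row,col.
lane 7->7/4=1, 7 mod 4=3
i=1  r:1+0->1  c:2·3+1->7

1,7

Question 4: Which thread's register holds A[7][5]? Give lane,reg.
r=7->g=7,rb=0  c=5->t=2,b0=1
L=7*4+2=30  i=0*2+1=1

30,1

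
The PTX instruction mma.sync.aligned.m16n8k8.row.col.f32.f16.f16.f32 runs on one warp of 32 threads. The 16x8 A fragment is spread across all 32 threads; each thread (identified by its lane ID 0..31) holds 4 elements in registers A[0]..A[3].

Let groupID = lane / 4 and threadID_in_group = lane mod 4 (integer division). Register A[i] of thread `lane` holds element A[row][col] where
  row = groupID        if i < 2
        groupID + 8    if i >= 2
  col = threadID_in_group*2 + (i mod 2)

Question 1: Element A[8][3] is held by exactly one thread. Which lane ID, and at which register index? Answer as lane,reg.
r=8→G=0,rhi=1  c=3→T=1,p=1
L=0*4+1=1  i=1*2+1=3

1,3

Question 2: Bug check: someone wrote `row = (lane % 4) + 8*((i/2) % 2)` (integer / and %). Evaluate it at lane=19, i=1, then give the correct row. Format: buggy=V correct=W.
buggy=3 correct=4

`(lane % 4) + 8*((i/2) % 2)`[19,1]->3
L=19->g=19>>2=4, t=19&3=3
[1]->row 4+0=4  col 3·2+1=7
row: 3 vs 4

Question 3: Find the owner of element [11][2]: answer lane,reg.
r=11⇒gr=3,Rb=1  c=2⇒th=1,odd=0
L=3*4+1=13  i=1*2+0=2

13,2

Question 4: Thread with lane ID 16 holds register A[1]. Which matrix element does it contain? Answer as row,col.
4,1

L=16=>grp=16>>2=4, tig=16&3=0
[1]=>row 4+0=4  col 0·2+1=1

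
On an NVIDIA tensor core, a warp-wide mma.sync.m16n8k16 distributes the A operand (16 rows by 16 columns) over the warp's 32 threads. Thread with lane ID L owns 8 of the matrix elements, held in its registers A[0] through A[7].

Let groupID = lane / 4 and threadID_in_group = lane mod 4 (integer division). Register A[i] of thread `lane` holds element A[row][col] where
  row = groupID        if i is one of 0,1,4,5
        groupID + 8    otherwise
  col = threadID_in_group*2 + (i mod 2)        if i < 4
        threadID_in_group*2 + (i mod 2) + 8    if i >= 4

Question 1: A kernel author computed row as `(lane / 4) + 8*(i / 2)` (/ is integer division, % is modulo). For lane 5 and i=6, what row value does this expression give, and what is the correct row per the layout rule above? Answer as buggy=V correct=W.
buggy=25 correct=9

`(lane / 4) + 8*(i / 2)`[5,6]->25
L=5->gid=5>>2=1, tid=5&3=1
[6]->row 1+8=9  col 1·2+0+8=10
row: 25 vs 9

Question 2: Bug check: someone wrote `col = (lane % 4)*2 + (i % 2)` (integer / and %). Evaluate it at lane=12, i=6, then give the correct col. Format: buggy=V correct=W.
`(lane % 4)*2 + (i % 2)`[12,6]->0
lane 12->12/4=3, 12 mod 4=0
i=6  r:3+8->11  c:2·0+0+8->8
col: 0 vs 8

buggy=0 correct=8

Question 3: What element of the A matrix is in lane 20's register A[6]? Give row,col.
lane 20=>20/4=5, 20 mod 4=0
i=6  r:5+8=>13  c:2·0+0+8=>8

13,8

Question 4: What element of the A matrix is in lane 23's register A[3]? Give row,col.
L=23->g=23>>2=5, t=23&3=3
[3]->row 5+8=13  col 3·2+1+0=7

13,7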